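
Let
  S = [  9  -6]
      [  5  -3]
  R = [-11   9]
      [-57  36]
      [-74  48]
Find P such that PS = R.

P = [[-4, 5], [-3, -6], [-6, -4]]

Right-multiplying both sides by S⁻¹ gives P = RS⁻¹.
S has determinant 3; S⁻¹ = [[-1, 2], [-5/3, 3]].
P = RS⁻¹ = [[-11, 9], [-57, 36], [-74, 48]] · [[-1, 2], [-5/3, 3]] = [[-4, 5], [-3, -6], [-6, -4]].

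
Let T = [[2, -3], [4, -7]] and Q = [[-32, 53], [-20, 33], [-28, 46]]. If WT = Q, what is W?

W = [[-6, -5], [-4, -3], [-6, -4]]

T is on the right of W, so right-multiply by T⁻¹: W = QT⁻¹.
det T = -2; the adjugate gives T⁻¹ = [[7/2, -3/2], [2, -1]].
W = QT⁻¹ = [[-32, 53], [-20, 33], [-28, 46]] · [[7/2, -3/2], [2, -1]] = [[-6, -5], [-4, -3], [-6, -4]].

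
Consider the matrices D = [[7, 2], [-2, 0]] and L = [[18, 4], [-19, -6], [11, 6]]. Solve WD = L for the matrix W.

W = [[2, -2], [-3, -1], [3, 5]]

Right-multiplying both sides by D⁻¹ gives W = LD⁻¹.
det D = 4; the adjugate gives D⁻¹ = [[0, -1/2], [1/2, 7/4]].
W = LD⁻¹ = [[18, 4], [-19, -6], [11, 6]] · [[0, -1/2], [1/2, 7/4]] = [[2, -2], [-3, -1], [3, 5]].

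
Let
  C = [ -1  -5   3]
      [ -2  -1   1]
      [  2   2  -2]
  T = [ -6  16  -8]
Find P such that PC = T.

P = [[-4, 6, 1]]

Since C sits to the right of P, P = TC⁻¹.
det C = 4; the adjugate gives C⁻¹ = [[0, -1, -1/2], [-1/2, -1, -5/4], [-1/2, -2, -9/4]].
P = TC⁻¹ = [[-6, 16, -8]] · [[0, -1, -1/2], [-1/2, -1, -5/4], [-1/2, -2, -9/4]] = [[-4, 6, 1]].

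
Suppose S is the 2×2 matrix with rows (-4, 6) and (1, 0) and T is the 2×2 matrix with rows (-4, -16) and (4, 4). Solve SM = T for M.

Left-multiplying both sides by S⁻¹ gives M = S⁻¹T.
det S = -6; the adjugate gives S⁻¹ = [[0, 1], [1/6, 2/3]].
M = S⁻¹T = [[0, 1], [1/6, 2/3]] · [[-4, -16], [4, 4]] = [[4, 4], [2, 0]].

M = [[4, 4], [2, 0]]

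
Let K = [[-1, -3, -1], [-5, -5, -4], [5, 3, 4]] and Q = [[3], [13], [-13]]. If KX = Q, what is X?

Left-multiplying both sides by K⁻¹ gives X = K⁻¹Q.
det K = -2, so K⁻¹ = [[4, -9/2, -7/2], [0, -1/2, -1/2], [-5, 6, 5]].
X = K⁻¹Q = [[4, -9/2, -7/2], [0, -1/2, -1/2], [-5, 6, 5]] · [[3], [13], [-13]] = [[-1], [0], [-2]].

X = [[-1], [0], [-2]]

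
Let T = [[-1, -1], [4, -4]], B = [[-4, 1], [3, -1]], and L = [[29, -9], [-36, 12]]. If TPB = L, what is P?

Isolating P: multiply by T⁻¹ from the left and B⁻¹ from the right, so P = T⁻¹LB⁻¹.
T has determinant 8; T⁻¹ = [[-1/2, 1/8], [-1/2, -1/8]].
det B = 1; the adjugate gives B⁻¹ = [[-1, -1], [-3, -4]].
T⁻¹L = [[-19, 6], [-10, 3]].
P = (T⁻¹L)B⁻¹ = [[1, -5], [1, -2]].

P = [[1, -5], [1, -2]]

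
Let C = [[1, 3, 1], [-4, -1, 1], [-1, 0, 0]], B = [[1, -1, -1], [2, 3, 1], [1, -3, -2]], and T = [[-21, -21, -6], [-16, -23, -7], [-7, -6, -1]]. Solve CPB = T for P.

P = [[0, 3, 1], [4, -5, -4], [0, 0, 2]]

Isolating P: multiply by C⁻¹ from the left and B⁻¹ from the right, so P = C⁻¹TB⁻¹.
det C = -4; the adjugate gives C⁻¹ = [[0, 0, -1], [1/4, -1/4, 5/4], [1/4, 3/4, -11/4]].
B has determinant 1; B⁻¹ = [[-3, 1, 2], [5, -1, -3], [-9, 2, 5]].
C⁻¹T = [[7, 6, 1], [-10, -7, -1], [2, -6, -4]].
P = (C⁻¹T)B⁻¹ = [[0, 3, 1], [4, -5, -4], [0, 0, 2]].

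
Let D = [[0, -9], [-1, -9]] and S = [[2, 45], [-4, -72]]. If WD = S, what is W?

Right-multiplying both sides by D⁻¹ gives W = SD⁻¹.
det D = -9; the adjugate gives D⁻¹ = [[1, -1], [-1/9, 0]].
W = SD⁻¹ = [[2, 45], [-4, -72]] · [[1, -1], [-1/9, 0]] = [[-3, -2], [4, 4]].

W = [[-3, -2], [4, 4]]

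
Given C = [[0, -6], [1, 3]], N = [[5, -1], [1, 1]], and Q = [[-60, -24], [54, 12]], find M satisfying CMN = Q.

Left-multiply by C⁻¹ and right-multiply by N⁻¹: M = C⁻¹QN⁻¹.
det C = 6, so C⁻¹ = [[1/2, 1], [-1/6, 0]].
N has determinant 6; N⁻¹ = [[1/6, 1/6], [-1/6, 5/6]].
C⁻¹Q = [[24, 0], [10, 4]].
M = (C⁻¹Q)N⁻¹ = [[4, 4], [1, 5]].

M = [[4, 4], [1, 5]]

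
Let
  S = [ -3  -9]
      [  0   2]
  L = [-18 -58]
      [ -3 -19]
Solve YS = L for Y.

S is on the right of Y, so right-multiply by S⁻¹: Y = LS⁻¹.
det S = -6, so S⁻¹ = [[-1/3, -3/2], [0, 1/2]].
Y = LS⁻¹ = [[-18, -58], [-3, -19]] · [[-1/3, -3/2], [0, 1/2]] = [[6, -2], [1, -5]].

Y = [[6, -2], [1, -5]]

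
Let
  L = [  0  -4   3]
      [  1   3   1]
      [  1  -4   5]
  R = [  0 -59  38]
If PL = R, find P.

P = [[6, -5, 5]]

Since L sits to the right of P, P = RL⁻¹.
L has determinant -5; L⁻¹ = [[-19/5, -8/5, 13/5], [4/5, 3/5, -3/5], [7/5, 4/5, -4/5]].
P = RL⁻¹ = [[0, -59, 38]] · [[-19/5, -8/5, 13/5], [4/5, 3/5, -3/5], [7/5, 4/5, -4/5]] = [[6, -5, 5]].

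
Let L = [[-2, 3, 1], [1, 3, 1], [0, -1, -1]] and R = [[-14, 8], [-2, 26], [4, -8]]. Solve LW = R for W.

W = [[4, 6], [-1, 6], [-3, 2]]

L is on the left of W, so left-multiply by L⁻¹: W = L⁻¹R.
det L = 6; the adjugate gives L⁻¹ = [[-1/3, 1/3, 0], [1/6, 1/3, 1/2], [-1/6, -1/3, -3/2]].
W = L⁻¹R = [[-1/3, 1/3, 0], [1/6, 1/3, 1/2], [-1/6, -1/3, -3/2]] · [[-14, 8], [-2, 26], [4, -8]] = [[4, 6], [-1, 6], [-3, 2]].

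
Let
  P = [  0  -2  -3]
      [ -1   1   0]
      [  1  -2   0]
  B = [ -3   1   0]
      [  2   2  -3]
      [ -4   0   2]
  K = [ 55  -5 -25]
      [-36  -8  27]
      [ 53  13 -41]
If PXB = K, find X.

X = [[1, 1, -5], [-1, -2, 4], [-1, 3, 4]]

Isolating X: multiply by P⁻¹ from the left and B⁻¹ from the right, so X = P⁻¹KB⁻¹.
det P = -3, so P⁻¹ = [[0, -2, -1], [0, -1, -1], [-1/3, 2/3, 2/3]].
det B = -4, so B⁻¹ = [[-1, 1/2, 3/4], [-2, 3/2, 9/4], [-2, 1, 2]].
P⁻¹K = [[19, 3, -13], [-17, -5, 14], [-7, 5, -1]].
X = (P⁻¹K)B⁻¹ = [[1, 1, -5], [-1, -2, 4], [-1, 3, 4]].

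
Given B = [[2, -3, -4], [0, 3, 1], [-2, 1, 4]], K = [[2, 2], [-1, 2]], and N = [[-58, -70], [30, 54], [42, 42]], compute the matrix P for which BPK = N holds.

Left-multiply by B⁻¹ and right-multiply by K⁻¹: P = B⁻¹NK⁻¹.
det B = 4; the adjugate gives B⁻¹ = [[11/4, 2, 9/4], [-1/2, 0, -1/2], [3/2, 1, 3/2]].
det K = 6; the adjugate gives K⁻¹ = [[1/3, -1/3], [1/6, 1/3]].
B⁻¹N = [[-5, 10], [8, 14], [6, 12]].
P = (B⁻¹N)K⁻¹ = [[0, 5], [5, 2], [4, 2]].

P = [[0, 5], [5, 2], [4, 2]]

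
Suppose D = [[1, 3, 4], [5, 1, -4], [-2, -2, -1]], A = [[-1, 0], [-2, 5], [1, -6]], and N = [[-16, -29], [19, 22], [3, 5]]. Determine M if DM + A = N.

M = [[1, 0], [0, -3], [-4, -5]]

DM = N − A = [[-15, -29], [21, 17], [2, 11]].
D is on the left of M, so left-multiply by D⁻¹: M = D⁻¹(N − A).
D has determinant -2; D⁻¹ = [[9/2, 5/2, 8], [-13/2, -7/2, -12], [4, 2, 7]].
M = D⁻¹(N − A) = [[1, 0], [0, -3], [-4, -5]].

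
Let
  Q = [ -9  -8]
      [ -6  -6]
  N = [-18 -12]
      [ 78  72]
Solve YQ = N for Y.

Y = [[6, -6], [-6, -4]]

Since Q sits to the right of Y, Y = NQ⁻¹.
det Q = 6, so Q⁻¹ = [[-1, 4/3], [1, -3/2]].
Y = NQ⁻¹ = [[-18, -12], [78, 72]] · [[-1, 4/3], [1, -3/2]] = [[6, -6], [-6, -4]].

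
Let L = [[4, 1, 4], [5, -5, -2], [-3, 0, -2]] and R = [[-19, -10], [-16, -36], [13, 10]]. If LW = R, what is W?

W = [[-3, -2], [1, 6], [-2, -2]]

L is on the left of W, so left-multiply by L⁻¹: W = L⁻¹R.
det L = -4, so L⁻¹ = [[-5/2, -1/2, -9/2], [-4, -1, -7], [15/4, 3/4, 25/4]].
W = L⁻¹R = [[-5/2, -1/2, -9/2], [-4, -1, -7], [15/4, 3/4, 25/4]] · [[-19, -10], [-16, -36], [13, 10]] = [[-3, -2], [1, 6], [-2, -2]].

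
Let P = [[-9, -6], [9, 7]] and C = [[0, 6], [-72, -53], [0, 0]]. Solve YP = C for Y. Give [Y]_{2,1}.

3

Since P sits to the right of Y, Y = CP⁻¹.
det P = -9; the adjugate gives P⁻¹ = [[-7/9, -2/3], [1, 1]].
Y = CP⁻¹ = [[0, 6], [-72, -53], [0, 0]] · [[-7/9, -2/3], [1, 1]] = [[6, 6], [3, -5], [0, 0]].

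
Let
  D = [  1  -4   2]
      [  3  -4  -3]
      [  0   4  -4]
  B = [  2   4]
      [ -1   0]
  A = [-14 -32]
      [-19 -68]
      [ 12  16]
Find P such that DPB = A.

P = [[-2, -4], [2, 0], [1, 1]]

Left-multiply by D⁻¹ and right-multiply by B⁻¹: P = D⁻¹AB⁻¹.
D has determinant 4; D⁻¹ = [[7, -2, 5], [3, -1, 9/4], [3, -1, 2]].
det B = 4, so B⁻¹ = [[0, -1], [1/4, 1/2]].
D⁻¹A = [[0, -8], [4, 8], [1, 4]].
P = (D⁻¹A)B⁻¹ = [[-2, -4], [2, 0], [1, 1]].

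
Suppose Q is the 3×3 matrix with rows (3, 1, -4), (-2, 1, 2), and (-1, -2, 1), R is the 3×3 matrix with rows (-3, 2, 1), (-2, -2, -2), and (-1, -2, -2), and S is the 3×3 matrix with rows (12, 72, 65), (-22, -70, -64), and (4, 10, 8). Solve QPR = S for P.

Isolating P: multiply by Q⁻¹ from the left and R⁻¹ from the right, so P = Q⁻¹SR⁻¹.
det Q = -5, so Q⁻¹ = [[-1, -7/5, -6/5], [0, 1/5, -2/5], [-1, -1, -1]].
R has determinant -2; R⁻¹ = [[0, -1, 1], [1, -7/2, 4], [-1, 4, -5]].
Q⁻¹S = [[14, 14, 15], [-6, -18, -16], [6, -12, -9]].
P = (Q⁻¹S)R⁻¹ = [[-1, -3, -5], [-2, 5, 2], [-3, 0, 3]].

P = [[-1, -3, -5], [-2, 5, 2], [-3, 0, 3]]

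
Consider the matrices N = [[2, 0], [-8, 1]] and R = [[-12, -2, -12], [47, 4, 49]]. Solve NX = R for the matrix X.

X = [[-6, -1, -6], [-1, -4, 1]]

Since N multiplies X on the left, X = N⁻¹R.
det N = 2, so N⁻¹ = [[1/2, 0], [4, 1]].
X = N⁻¹R = [[1/2, 0], [4, 1]] · [[-12, -2, -12], [47, 4, 49]] = [[-6, -1, -6], [-1, -4, 1]].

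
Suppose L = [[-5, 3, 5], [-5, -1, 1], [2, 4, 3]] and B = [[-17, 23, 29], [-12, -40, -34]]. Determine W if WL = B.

Since L sits to the right of W, W = BL⁻¹.
det L = -4, so L⁻¹ = [[7/4, -11/4, -2], [-17/4, 25/4, 5], [9/2, -13/2, -5]].
W = BL⁻¹ = [[-17, 23, 29], [-12, -40, -34]] · [[7/4, -11/4, -2], [-17/4, 25/4, 5], [9/2, -13/2, -5]] = [[3, 2, 4], [-4, 4, -6]].

W = [[3, 2, 4], [-4, 4, -6]]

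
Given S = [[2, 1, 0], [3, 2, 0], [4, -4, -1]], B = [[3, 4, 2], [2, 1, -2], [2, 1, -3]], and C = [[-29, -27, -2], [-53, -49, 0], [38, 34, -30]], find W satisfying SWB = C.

W = [[-1, -5, 4], [-3, -3, -2], [2, 4, 2]]

Left-multiply by S⁻¹ and right-multiply by B⁻¹: W = S⁻¹CB⁻¹.
det S = -1, so S⁻¹ = [[2, -1, 0], [-3, 2, 0], [20, -12, -1]].
B has determinant 5; B⁻¹ = [[-1/5, 14/5, -2], [2/5, -13/5, 2], [0, 1, -1]].
S⁻¹C = [[-5, -5, -4], [-19, -17, 6], [18, 14, -10]].
W = (S⁻¹C)B⁻¹ = [[-1, -5, 4], [-3, -3, -2], [2, 4, 2]].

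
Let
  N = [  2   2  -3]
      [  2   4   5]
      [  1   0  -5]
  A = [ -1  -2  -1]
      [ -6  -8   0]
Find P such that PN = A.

P = [[-3, 1, 3], [0, -2, -2]]

N is on the right of P, so right-multiply by N⁻¹: P = AN⁻¹.
det N = 2; the adjugate gives N⁻¹ = [[-10, 5, 11], [15/2, -7/2, -8], [-2, 1, 2]].
P = AN⁻¹ = [[-1, -2, -1], [-6, -8, 0]] · [[-10, 5, 11], [15/2, -7/2, -8], [-2, 1, 2]] = [[-3, 1, 3], [0, -2, -2]].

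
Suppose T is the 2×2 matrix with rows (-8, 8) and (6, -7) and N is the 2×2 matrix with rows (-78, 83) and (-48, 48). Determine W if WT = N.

W = [[6, -5], [6, 0]]

Since T sits to the right of W, W = NT⁻¹.
det T = 8; the adjugate gives T⁻¹ = [[-7/8, -1], [-3/4, -1]].
W = NT⁻¹ = [[-78, 83], [-48, 48]] · [[-7/8, -1], [-3/4, -1]] = [[6, -5], [6, 0]].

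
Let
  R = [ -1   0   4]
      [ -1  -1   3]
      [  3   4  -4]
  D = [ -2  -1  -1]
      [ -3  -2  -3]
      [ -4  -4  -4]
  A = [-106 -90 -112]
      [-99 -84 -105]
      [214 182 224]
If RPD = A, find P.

P = [[-2, -2, -5], [2, -4, -1], [-2, 5, 2]]

P = R⁻¹AD⁻¹ (apply R⁻¹ on the left and D⁻¹ on the right).
det R = 4; the adjugate gives R⁻¹ = [[-2, 4, 1], [5/4, -2, -1/4], [-1/4, 1, 1/4]].
det D = 4; the adjugate gives D⁻¹ = [[-1, 0, 1/4], [0, 1, -3/4], [1, -1, 1/4]].
R⁻¹A = [[30, 26, 28], [12, 10, 14], [-19, -16, -21]].
P = (R⁻¹A)D⁻¹ = [[-2, -2, -5], [2, -4, -1], [-2, 5, 2]].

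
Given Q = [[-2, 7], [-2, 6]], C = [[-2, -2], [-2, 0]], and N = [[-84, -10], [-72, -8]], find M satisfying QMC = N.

Isolating M: multiply by Q⁻¹ from the left and C⁻¹ from the right, so M = Q⁻¹NC⁻¹.
Q has determinant 2; Q⁻¹ = [[3, -7/2], [1, -1]].
det C = -4; the adjugate gives C⁻¹ = [[0, -1/2], [-1/2, 1/2]].
Q⁻¹N = [[0, -2], [-12, -2]].
M = (Q⁻¹N)C⁻¹ = [[1, -1], [1, 5]].

M = [[1, -1], [1, 5]]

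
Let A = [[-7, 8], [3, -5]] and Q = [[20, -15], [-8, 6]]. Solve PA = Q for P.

Right-multiplying both sides by A⁻¹ gives P = QA⁻¹.
det A = 11; the adjugate gives A⁻¹ = [[-5/11, -8/11], [-3/11, -7/11]].
P = QA⁻¹ = [[20, -15], [-8, 6]] · [[-5/11, -8/11], [-3/11, -7/11]] = [[-5, -5], [2, 2]].

P = [[-5, -5], [2, 2]]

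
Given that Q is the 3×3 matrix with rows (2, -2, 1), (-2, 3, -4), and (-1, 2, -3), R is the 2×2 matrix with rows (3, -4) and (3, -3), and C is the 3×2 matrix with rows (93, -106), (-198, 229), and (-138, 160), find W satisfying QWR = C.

Left-multiply by Q⁻¹ and right-multiply by R⁻¹: W = Q⁻¹CR⁻¹.
Q has determinant 1; Q⁻¹ = [[-1, -4, 5], [-2, -5, 6], [-1, -2, 2]].
det R = 3; the adjugate gives R⁻¹ = [[-1, 4/3], [-1, 1]].
Q⁻¹C = [[9, -10], [-24, 27], [27, -32]].
W = (Q⁻¹C)R⁻¹ = [[1, 2], [-3, -5], [5, 4]].

W = [[1, 2], [-3, -5], [5, 4]]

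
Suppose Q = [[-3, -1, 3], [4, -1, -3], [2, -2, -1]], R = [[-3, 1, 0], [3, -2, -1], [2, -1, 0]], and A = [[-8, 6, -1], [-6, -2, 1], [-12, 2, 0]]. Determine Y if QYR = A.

Y = [[4, -2, 4], [-1, -1, 1], [2, -2, 0]]

Left-multiply by Q⁻¹ and right-multiply by R⁻¹: Y = Q⁻¹AR⁻¹.
det Q = -1, so Q⁻¹ = [[5, 7, -6], [2, 3, -3], [6, 8, -7]].
R has determinant 1; R⁻¹ = [[-1, 0, -1], [-2, 0, -3], [1, -1, 3]].
Q⁻¹A = [[-10, 4, 2], [2, 0, 1], [-12, 6, 2]].
Y = (Q⁻¹A)R⁻¹ = [[4, -2, 4], [-1, -1, 1], [2, -2, 0]].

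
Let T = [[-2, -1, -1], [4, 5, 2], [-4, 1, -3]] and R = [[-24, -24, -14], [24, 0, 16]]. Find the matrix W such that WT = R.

T is on the right of W, so right-multiply by T⁻¹: W = RT⁻¹.
T has determinant 6; T⁻¹ = [[-17/6, -2/3, 1/2], [2/3, 1/3, 0], [4, 1, -1]].
W = RT⁻¹ = [[-24, -24, -14], [24, 0, 16]] · [[-17/6, -2/3, 1/2], [2/3, 1/3, 0], [4, 1, -1]] = [[-4, -6, 2], [-4, 0, -4]].

W = [[-4, -6, 2], [-4, 0, -4]]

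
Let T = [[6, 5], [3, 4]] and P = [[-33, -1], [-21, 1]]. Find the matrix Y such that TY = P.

Y = [[-3, -1], [-3, 1]]

Since T multiplies Y on the left, Y = T⁻¹P.
det T = 9; the adjugate gives T⁻¹ = [[4/9, -5/9], [-1/3, 2/3]].
Y = T⁻¹P = [[4/9, -5/9], [-1/3, 2/3]] · [[-33, -1], [-21, 1]] = [[-3, -1], [-3, 1]].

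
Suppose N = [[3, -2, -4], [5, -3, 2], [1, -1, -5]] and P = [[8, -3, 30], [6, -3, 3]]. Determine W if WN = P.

W = [[-1, 3, -4], [3, 0, -3]]

Since N sits to the right of W, W = PN⁻¹.
det N = 5, so N⁻¹ = [[17/5, -6/5, -16/5], [27/5, -11/5, -26/5], [-2/5, 1/5, 1/5]].
W = PN⁻¹ = [[8, -3, 30], [6, -3, 3]] · [[17/5, -6/5, -16/5], [27/5, -11/5, -26/5], [-2/5, 1/5, 1/5]] = [[-1, 3, -4], [3, 0, -3]].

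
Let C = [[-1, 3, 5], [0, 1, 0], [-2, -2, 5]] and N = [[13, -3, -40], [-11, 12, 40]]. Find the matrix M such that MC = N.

M = [[-3, -4, -5], [5, 3, 3]]

Since C sits to the right of M, M = NC⁻¹.
det C = 5; the adjugate gives C⁻¹ = [[1, -5, -1], [0, 1, 0], [2/5, -8/5, -1/5]].
M = NC⁻¹ = [[13, -3, -40], [-11, 12, 40]] · [[1, -5, -1], [0, 1, 0], [2/5, -8/5, -1/5]] = [[-3, -4, -5], [5, 3, 3]].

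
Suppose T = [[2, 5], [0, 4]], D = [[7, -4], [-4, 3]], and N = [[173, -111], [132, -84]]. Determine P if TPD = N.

P = T⁻¹ND⁻¹ (apply T⁻¹ on the left and D⁻¹ on the right).
det T = 8, so T⁻¹ = [[1/2, -5/8], [0, 1/4]].
det D = 5, so D⁻¹ = [[3/5, 4/5], [4/5, 7/5]].
T⁻¹N = [[4, -3], [33, -21]].
P = (T⁻¹N)D⁻¹ = [[0, -1], [3, -3]].

P = [[0, -1], [3, -3]]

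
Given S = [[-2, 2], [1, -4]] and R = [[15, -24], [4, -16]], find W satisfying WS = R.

S is on the right of W, so right-multiply by S⁻¹: W = RS⁻¹.
det S = 6; the adjugate gives S⁻¹ = [[-2/3, -1/3], [-1/6, -1/3]].
W = RS⁻¹ = [[15, -24], [4, -16]] · [[-2/3, -1/3], [-1/6, -1/3]] = [[-6, 3], [0, 4]].

W = [[-6, 3], [0, 4]]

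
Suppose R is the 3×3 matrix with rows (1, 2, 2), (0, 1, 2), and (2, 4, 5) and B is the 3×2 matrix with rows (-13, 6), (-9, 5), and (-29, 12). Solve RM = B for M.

M = [[-1, -4], [-3, 5], [-3, 0]]

Left-multiplying both sides by R⁻¹ gives M = R⁻¹B.
det R = 1; the adjugate gives R⁻¹ = [[-3, -2, 2], [4, 1, -2], [-2, 0, 1]].
M = R⁻¹B = [[-3, -2, 2], [4, 1, -2], [-2, 0, 1]] · [[-13, 6], [-9, 5], [-29, 12]] = [[-1, -4], [-3, 5], [-3, 0]].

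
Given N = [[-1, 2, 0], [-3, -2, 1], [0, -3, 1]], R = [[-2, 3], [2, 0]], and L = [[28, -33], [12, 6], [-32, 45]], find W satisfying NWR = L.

W = [[3, -3], [-4, 0], [3, -1]]

Left-multiply by N⁻¹ and right-multiply by R⁻¹: W = N⁻¹LR⁻¹.
det N = 5; the adjugate gives N⁻¹ = [[1/5, -2/5, 2/5], [3/5, -1/5, 1/5], [9/5, -3/5, 8/5]].
det R = -6; the adjugate gives R⁻¹ = [[0, 1/2], [1/3, 1/3]].
N⁻¹L = [[-12, 9], [8, -12], [-8, 9]].
W = (N⁻¹L)R⁻¹ = [[3, -3], [-4, 0], [3, -1]].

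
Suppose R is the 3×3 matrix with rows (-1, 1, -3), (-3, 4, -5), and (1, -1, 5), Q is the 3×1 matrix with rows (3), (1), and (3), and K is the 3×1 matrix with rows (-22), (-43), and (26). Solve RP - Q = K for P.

P = [[-1], [-5], [5]]

RP = K + Q = [[-19], [-42], [29]].
Left-multiplying both sides by R⁻¹ gives P = R⁻¹(K + Q).
det R = -2, so R⁻¹ = [[-15/2, 1, -7/2], [-5, 1, -2], [1/2, 0, 1/2]].
P = R⁻¹(K + Q) = [[-1], [-5], [5]].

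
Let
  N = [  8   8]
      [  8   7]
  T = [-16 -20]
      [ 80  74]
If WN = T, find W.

W = [[-6, 4], [4, 6]]

Since N sits to the right of W, W = TN⁻¹.
N has determinant -8; N⁻¹ = [[-7/8, 1], [1, -1]].
W = TN⁻¹ = [[-16, -20], [80, 74]] · [[-7/8, 1], [1, -1]] = [[-6, 4], [4, 6]].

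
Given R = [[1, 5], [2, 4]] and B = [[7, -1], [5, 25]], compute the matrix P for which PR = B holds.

R is on the right of P, so right-multiply by R⁻¹: P = BR⁻¹.
det R = -6; the adjugate gives R⁻¹ = [[-2/3, 5/6], [1/3, -1/6]].
P = BR⁻¹ = [[7, -1], [5, 25]] · [[-2/3, 5/6], [1/3, -1/6]] = [[-5, 6], [5, 0]].

P = [[-5, 6], [5, 0]]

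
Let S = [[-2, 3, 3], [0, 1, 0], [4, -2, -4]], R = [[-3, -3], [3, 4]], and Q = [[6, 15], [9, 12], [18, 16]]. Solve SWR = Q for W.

W = [[1, 3], [0, 3], [3, 2]]

W = S⁻¹QR⁻¹ (apply S⁻¹ on the left and R⁻¹ on the right).
S has determinant -4; S⁻¹ = [[1, -3/2, 3/4], [0, 1, 0], [1, -2, 1/2]].
R has determinant -3; R⁻¹ = [[-4/3, -1], [1, 1]].
S⁻¹Q = [[6, 9], [9, 12], [-3, -1]].
W = (S⁻¹Q)R⁻¹ = [[1, 3], [0, 3], [3, 2]].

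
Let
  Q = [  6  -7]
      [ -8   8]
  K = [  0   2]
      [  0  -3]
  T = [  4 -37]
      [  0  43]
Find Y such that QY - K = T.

QY = T + K = [[4, -35], [0, 40]].
Since Q multiplies Y on the left, Y = Q⁻¹(T + K).
det Q = -8, so Q⁻¹ = [[-1, -7/8], [-1, -3/4]].
Y = Q⁻¹(T + K) = [[-4, 0], [-4, 5]].

Y = [[-4, 0], [-4, 5]]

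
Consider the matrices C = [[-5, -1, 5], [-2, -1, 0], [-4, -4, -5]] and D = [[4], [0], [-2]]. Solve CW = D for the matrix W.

W = [[2], [-4], [2]]

C is on the left of W, so left-multiply by C⁻¹: W = C⁻¹D.
det C = 5; the adjugate gives C⁻¹ = [[1, -5, 1], [-2, 9, -2], [4/5, -16/5, 3/5]].
W = C⁻¹D = [[1, -5, 1], [-2, 9, -2], [4/5, -16/5, 3/5]] · [[4], [0], [-2]] = [[2], [-4], [2]].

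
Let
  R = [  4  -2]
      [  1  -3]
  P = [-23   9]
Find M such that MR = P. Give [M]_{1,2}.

1

Since R sits to the right of M, M = PR⁻¹.
det R = -10; the adjugate gives R⁻¹ = [[3/10, -1/5], [1/10, -2/5]].
M = PR⁻¹ = [[-23, 9]] · [[3/10, -1/5], [1/10, -2/5]] = [[-6, 1]].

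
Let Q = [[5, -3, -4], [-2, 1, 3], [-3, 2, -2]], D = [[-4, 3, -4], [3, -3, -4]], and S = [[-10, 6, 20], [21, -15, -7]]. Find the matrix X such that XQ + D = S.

XQ = S − D = [[-6, 3, 24], [18, -12, -3]].
Q is on the right of X, so right-multiply by Q⁻¹: X = (S − D)Q⁻¹.
det Q = 3; the adjugate gives Q⁻¹ = [[-8/3, -14/3, -5/3], [-13/3, -22/3, -7/3], [-1/3, -1/3, -1/3]].
X = (S − D)Q⁻¹ = [[-5, -2, -5], [5, 5, -1]].

X = [[-5, -2, -5], [5, 5, -1]]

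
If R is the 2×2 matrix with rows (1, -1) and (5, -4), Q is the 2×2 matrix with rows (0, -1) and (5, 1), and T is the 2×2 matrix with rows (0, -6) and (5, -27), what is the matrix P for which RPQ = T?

P = [[4, 1], [-2, 1]]

P = R⁻¹TQ⁻¹ (apply R⁻¹ on the left and Q⁻¹ on the right).
det R = 1, so R⁻¹ = [[-4, 1], [-5, 1]].
det Q = 5; the adjugate gives Q⁻¹ = [[1/5, 1/5], [-1, 0]].
R⁻¹T = [[5, -3], [5, 3]].
P = (R⁻¹T)Q⁻¹ = [[4, 1], [-2, 1]].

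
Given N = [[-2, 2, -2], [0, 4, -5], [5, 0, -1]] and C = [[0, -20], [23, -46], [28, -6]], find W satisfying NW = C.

Left-multiplying both sides by N⁻¹ gives W = N⁻¹C.
det N = -2, so N⁻¹ = [[2, -1, 1], [25/2, -6, 5], [10, -5, 4]].
W = N⁻¹C = [[2, -1, 1], [25/2, -6, 5], [10, -5, 4]] · [[0, -20], [23, -46], [28, -6]] = [[5, 0], [2, -4], [-3, 6]].

W = [[5, 0], [2, -4], [-3, 6]]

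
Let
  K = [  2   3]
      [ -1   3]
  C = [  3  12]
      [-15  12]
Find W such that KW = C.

W = [[6, 0], [-3, 4]]

Since K multiplies W on the left, W = K⁻¹C.
det K = 9, so K⁻¹ = [[1/3, -1/3], [1/9, 2/9]].
W = K⁻¹C = [[1/3, -1/3], [1/9, 2/9]] · [[3, 12], [-15, 12]] = [[6, 0], [-3, 4]].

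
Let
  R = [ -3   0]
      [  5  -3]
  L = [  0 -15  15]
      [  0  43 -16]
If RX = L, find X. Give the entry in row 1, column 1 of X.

Left-multiplying both sides by R⁻¹ gives X = R⁻¹L.
R has determinant 9; R⁻¹ = [[-1/3, 0], [-5/9, -1/3]].
X = R⁻¹L = [[-1/3, 0], [-5/9, -1/3]] · [[0, -15, 15], [0, 43, -16]] = [[0, 5, -5], [0, -6, -3]].

0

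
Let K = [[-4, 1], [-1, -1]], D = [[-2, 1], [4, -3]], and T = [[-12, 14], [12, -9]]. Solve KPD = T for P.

P = [[2, 1], [-2, -4]]

P = K⁻¹TD⁻¹ (apply K⁻¹ on the left and D⁻¹ on the right).
det K = 5; the adjugate gives K⁻¹ = [[-1/5, -1/5], [1/5, -4/5]].
D has determinant 2; D⁻¹ = [[-3/2, -1/2], [-2, -1]].
K⁻¹T = [[0, -1], [-12, 10]].
P = (K⁻¹T)D⁻¹ = [[2, 1], [-2, -4]].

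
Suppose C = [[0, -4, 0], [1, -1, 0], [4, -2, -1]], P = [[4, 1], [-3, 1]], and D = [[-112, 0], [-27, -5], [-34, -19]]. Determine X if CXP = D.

X = [[-2, -3], [4, -4], [-3, 2]]

Left-multiply by C⁻¹ and right-multiply by P⁻¹: X = C⁻¹DP⁻¹.
det C = -4; the adjugate gives C⁻¹ = [[-1/4, 1, 0], [-1/4, 0, 0], [-1/2, 4, -1]].
det P = 7; the adjugate gives P⁻¹ = [[1/7, -1/7], [3/7, 4/7]].
C⁻¹D = [[1, -5], [28, 0], [-18, -1]].
X = (C⁻¹D)P⁻¹ = [[-2, -3], [4, -4], [-3, 2]].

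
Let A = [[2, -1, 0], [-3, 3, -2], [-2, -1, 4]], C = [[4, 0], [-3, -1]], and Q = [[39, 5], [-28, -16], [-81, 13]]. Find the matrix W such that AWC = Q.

W = [[5, -3], [4, -1], [-4, -5]]

Isolating W: multiply by A⁻¹ from the left and C⁻¹ from the right, so W = A⁻¹QC⁻¹.
det A = 4, so A⁻¹ = [[5/2, 1, 1/2], [4, 2, 1], [9/4, 1, 3/4]].
det C = -4; the adjugate gives C⁻¹ = [[1/4, 0], [-3/4, -1]].
A⁻¹Q = [[29, 3], [19, 1], [-1, 5]].
W = (A⁻¹Q)C⁻¹ = [[5, -3], [4, -1], [-4, -5]].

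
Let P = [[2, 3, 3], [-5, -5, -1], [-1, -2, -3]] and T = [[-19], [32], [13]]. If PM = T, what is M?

M = [[-5], [-1], [-2]]

Left-multiplying both sides by P⁻¹ gives M = P⁻¹T.
det P = -1; the adjugate gives P⁻¹ = [[-13, -3, -12], [14, 3, 13], [-5, -1, -5]].
M = P⁻¹T = [[-13, -3, -12], [14, 3, 13], [-5, -1, -5]] · [[-19], [32], [13]] = [[-5], [-1], [-2]].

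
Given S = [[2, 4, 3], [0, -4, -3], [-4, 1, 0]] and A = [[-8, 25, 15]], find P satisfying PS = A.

Since S sits to the right of P, P = AS⁻¹.
det S = 6, so S⁻¹ = [[1/2, 1/2, 0], [2, 2, 1], [-8/3, -3, -4/3]].
P = AS⁻¹ = [[-8, 25, 15]] · [[1/2, 1/2, 0], [2, 2, 1], [-8/3, -3, -4/3]] = [[6, 1, 5]].

P = [[6, 1, 5]]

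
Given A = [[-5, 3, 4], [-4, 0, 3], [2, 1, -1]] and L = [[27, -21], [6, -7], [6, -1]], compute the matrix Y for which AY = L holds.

Since A multiplies Y on the left, Y = A⁻¹L.
det A = 5; the adjugate gives A⁻¹ = [[-3/5, 7/5, 9/5], [2/5, -3/5, -1/5], [-4/5, 11/5, 12/5]].
Y = A⁻¹L = [[-3/5, 7/5, 9/5], [2/5, -3/5, -1/5], [-4/5, 11/5, 12/5]] · [[27, -21], [6, -7], [6, -1]] = [[3, 1], [6, -4], [6, -1]].

Y = [[3, 1], [6, -4], [6, -1]]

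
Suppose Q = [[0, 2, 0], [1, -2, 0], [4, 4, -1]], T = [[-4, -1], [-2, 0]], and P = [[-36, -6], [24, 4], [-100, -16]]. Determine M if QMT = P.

M = [[2, 2], [3, 3], [4, 2]]

M = Q⁻¹PT⁻¹ (apply Q⁻¹ on the left and T⁻¹ on the right).
Q has determinant 2; Q⁻¹ = [[1, 1, 0], [1/2, 0, 0], [6, 4, -1]].
det T = -2, so T⁻¹ = [[0, -1/2], [-1, 2]].
Q⁻¹P = [[-12, -2], [-18, -3], [-20, -4]].
M = (Q⁻¹P)T⁻¹ = [[2, 2], [3, 3], [4, 2]].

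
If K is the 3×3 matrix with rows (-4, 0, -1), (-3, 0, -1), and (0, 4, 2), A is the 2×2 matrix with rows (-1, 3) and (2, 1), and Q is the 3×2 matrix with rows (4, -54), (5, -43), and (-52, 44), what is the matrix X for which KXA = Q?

X = [[3, 2], [3, -3], [4, -2]]

Left-multiply by K⁻¹ and right-multiply by A⁻¹: X = K⁻¹QA⁻¹.
det K = -4, so K⁻¹ = [[-1, 1, 0], [-3/2, 2, 1/4], [3, -4, 0]].
A has determinant -7; A⁻¹ = [[-1/7, 3/7], [2/7, 1/7]].
K⁻¹Q = [[1, 11], [-9, 6], [-8, 10]].
X = (K⁻¹Q)A⁻¹ = [[3, 2], [3, -3], [4, -2]].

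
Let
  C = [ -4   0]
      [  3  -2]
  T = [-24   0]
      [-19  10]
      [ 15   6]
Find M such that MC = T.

Right-multiplying both sides by C⁻¹ gives M = TC⁻¹.
det C = 8, so C⁻¹ = [[-1/4, 0], [-3/8, -1/2]].
M = TC⁻¹ = [[-24, 0], [-19, 10], [15, 6]] · [[-1/4, 0], [-3/8, -1/2]] = [[6, 0], [1, -5], [-6, -3]].

M = [[6, 0], [1, -5], [-6, -3]]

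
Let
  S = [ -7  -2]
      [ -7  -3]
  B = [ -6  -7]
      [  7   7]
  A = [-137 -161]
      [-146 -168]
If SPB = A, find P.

P = [[-4, -1], [2, 3]]

P = S⁻¹AB⁻¹ (apply S⁻¹ on the left and B⁻¹ on the right).
S has determinant 7; S⁻¹ = [[-3/7, 2/7], [1, -1]].
det B = 7, so B⁻¹ = [[1, 1], [-1, -6/7]].
S⁻¹A = [[17, 21], [9, 7]].
P = (S⁻¹A)B⁻¹ = [[-4, -1], [2, 3]].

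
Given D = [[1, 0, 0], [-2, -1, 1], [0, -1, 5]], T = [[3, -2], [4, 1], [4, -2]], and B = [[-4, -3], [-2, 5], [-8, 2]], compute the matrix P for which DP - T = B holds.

P = [[-1, -5], [-1, 5], [-1, 1]]

DP = B + T = [[-1, -5], [2, 6], [-4, 0]].
Left-multiplying both sides by D⁻¹ gives P = D⁻¹(B + T).
det D = -4; the adjugate gives D⁻¹ = [[1, 0, 0], [-5/2, -5/4, 1/4], [-1/2, -1/4, 1/4]].
P = D⁻¹(B + T) = [[-1, -5], [-1, 5], [-1, 1]].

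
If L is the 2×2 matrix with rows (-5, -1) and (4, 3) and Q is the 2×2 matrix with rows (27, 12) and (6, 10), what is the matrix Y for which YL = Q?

Y = [[-3, 3], [2, 4]]

L is on the right of Y, so right-multiply by L⁻¹: Y = QL⁻¹.
L has determinant -11; L⁻¹ = [[-3/11, -1/11], [4/11, 5/11]].
Y = QL⁻¹ = [[27, 12], [6, 10]] · [[-3/11, -1/11], [4/11, 5/11]] = [[-3, 3], [2, 4]].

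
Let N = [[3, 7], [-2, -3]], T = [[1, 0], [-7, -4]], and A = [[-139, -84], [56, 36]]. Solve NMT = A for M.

M = [[5, 0], [-1, 3]]

Isolating M: multiply by N⁻¹ from the left and T⁻¹ from the right, so M = N⁻¹AT⁻¹.
N has determinant 5; N⁻¹ = [[-3/5, -7/5], [2/5, 3/5]].
T has determinant -4; T⁻¹ = [[1, 0], [-7/4, -1/4]].
N⁻¹A = [[5, 0], [-22, -12]].
M = (N⁻¹A)T⁻¹ = [[5, 0], [-1, 3]].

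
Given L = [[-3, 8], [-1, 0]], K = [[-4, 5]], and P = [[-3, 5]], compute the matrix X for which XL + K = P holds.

X = [[0, -1]]

XL = P − K = [[1, 0]].
L is on the right of X, so right-multiply by L⁻¹: X = (P − K)L⁻¹.
L has determinant 8; L⁻¹ = [[0, -1], [1/8, -3/8]].
X = (P − K)L⁻¹ = [[0, -1]].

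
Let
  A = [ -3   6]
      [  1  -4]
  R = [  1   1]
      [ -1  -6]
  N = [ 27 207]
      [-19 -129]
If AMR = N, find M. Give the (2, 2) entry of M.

-5

Left-multiply by A⁻¹ and right-multiply by R⁻¹: M = A⁻¹NR⁻¹.
det A = 6; the adjugate gives A⁻¹ = [[-2/3, -1], [-1/6, -1/2]].
det R = -5; the adjugate gives R⁻¹ = [[6/5, 1/5], [-1/5, -1/5]].
A⁻¹N = [[1, -9], [5, 30]].
M = (A⁻¹N)R⁻¹ = [[3, 2], [0, -5]].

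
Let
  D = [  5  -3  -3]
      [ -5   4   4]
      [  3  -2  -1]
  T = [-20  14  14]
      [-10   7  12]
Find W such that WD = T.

W = [[-2, 2, 0], [-3, 2, 5]]

Since D sits to the right of W, W = TD⁻¹.
det D = 5; the adjugate gives D⁻¹ = [[4/5, 3/5, 0], [7/5, 4/5, -1], [-2/5, 1/5, 1]].
W = TD⁻¹ = [[-20, 14, 14], [-10, 7, 12]] · [[4/5, 3/5, 0], [7/5, 4/5, -1], [-2/5, 1/5, 1]] = [[-2, 2, 0], [-3, 2, 5]].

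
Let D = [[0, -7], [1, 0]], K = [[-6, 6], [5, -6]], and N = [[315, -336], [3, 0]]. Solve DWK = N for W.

W = [[-3, -3], [5, -3]]

Isolating W: multiply by D⁻¹ from the left and K⁻¹ from the right, so W = D⁻¹NK⁻¹.
D has determinant 7; D⁻¹ = [[0, 1], [-1/7, 0]].
K has determinant 6; K⁻¹ = [[-1, -1], [-5/6, -1]].
D⁻¹N = [[3, 0], [-45, 48]].
W = (D⁻¹N)K⁻¹ = [[-3, -3], [5, -3]].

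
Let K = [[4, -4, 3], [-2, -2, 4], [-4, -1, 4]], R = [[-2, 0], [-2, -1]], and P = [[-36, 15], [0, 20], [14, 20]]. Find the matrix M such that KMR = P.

M = K⁻¹PR⁻¹ (apply K⁻¹ on the left and R⁻¹ on the right).
det K = -2; the adjugate gives K⁻¹ = [[2, -13/2, 5], [4, -14, 11], [3, -10, 8]].
det R = 2, so R⁻¹ = [[-1/2, 0], [1, -1]].
K⁻¹P = [[-2, 0], [10, 0], [4, 5]].
M = (K⁻¹P)R⁻¹ = [[1, 0], [-5, 0], [3, -5]].

M = [[1, 0], [-5, 0], [3, -5]]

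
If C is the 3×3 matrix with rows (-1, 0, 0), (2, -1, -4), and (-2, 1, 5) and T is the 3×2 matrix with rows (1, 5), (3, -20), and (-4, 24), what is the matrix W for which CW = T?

W = [[-1, -5], [-1, -6], [-1, 4]]

C is on the left of W, so left-multiply by C⁻¹: W = C⁻¹T.
det C = 1, so C⁻¹ = [[-1, 0, 0], [-2, -5, -4], [0, 1, 1]].
W = C⁻¹T = [[-1, 0, 0], [-2, -5, -4], [0, 1, 1]] · [[1, 5], [3, -20], [-4, 24]] = [[-1, -5], [-1, -6], [-1, 4]].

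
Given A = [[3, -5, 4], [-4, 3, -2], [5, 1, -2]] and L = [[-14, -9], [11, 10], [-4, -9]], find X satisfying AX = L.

X = [[-1, -3], [3, -4], [1, -5]]

Since A multiplies X on the left, X = A⁻¹L.
det A = 2, so A⁻¹ = [[-2, -3, -1], [-9, -13, -5], [-19/2, -14, -11/2]].
X = A⁻¹L = [[-2, -3, -1], [-9, -13, -5], [-19/2, -14, -11/2]] · [[-14, -9], [11, 10], [-4, -9]] = [[-1, -3], [3, -4], [1, -5]].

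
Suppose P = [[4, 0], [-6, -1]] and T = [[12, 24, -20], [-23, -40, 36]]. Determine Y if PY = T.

P is on the left of Y, so left-multiply by P⁻¹: Y = P⁻¹T.
P has determinant -4; P⁻¹ = [[1/4, 0], [-3/2, -1]].
Y = P⁻¹T = [[1/4, 0], [-3/2, -1]] · [[12, 24, -20], [-23, -40, 36]] = [[3, 6, -5], [5, 4, -6]].

Y = [[3, 6, -5], [5, 4, -6]]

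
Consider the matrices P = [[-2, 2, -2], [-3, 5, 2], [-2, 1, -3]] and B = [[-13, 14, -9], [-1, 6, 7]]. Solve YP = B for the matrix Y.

P is on the right of Y, so right-multiply by P⁻¹: Y = BP⁻¹.
det P = -6, so P⁻¹ = [[17/6, -2/3, -7/3], [13/6, -1/3, -5/3], [-7/6, 1/3, 2/3]].
Y = BP⁻¹ = [[-13, 14, -9], [-1, 6, 7]] · [[17/6, -2/3, -7/3], [13/6, -1/3, -5/3], [-7/6, 1/3, 2/3]] = [[4, 1, 1], [2, 1, -3]].

Y = [[4, 1, 1], [2, 1, -3]]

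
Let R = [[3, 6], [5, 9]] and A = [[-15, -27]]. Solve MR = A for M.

R is on the right of M, so right-multiply by R⁻¹: M = AR⁻¹.
det R = -3; the adjugate gives R⁻¹ = [[-3, 2], [5/3, -1]].
M = AR⁻¹ = [[-15, -27]] · [[-3, 2], [5/3, -1]] = [[0, -3]].

M = [[0, -3]]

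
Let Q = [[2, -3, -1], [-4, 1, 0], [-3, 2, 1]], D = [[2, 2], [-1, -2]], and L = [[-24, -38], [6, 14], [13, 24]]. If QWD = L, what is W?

W = [[1, 1], [3, -4], [-2, 0]]

Isolating W: multiply by Q⁻¹ from the left and D⁻¹ from the right, so W = Q⁻¹LD⁻¹.
det Q = -5, so Q⁻¹ = [[-1/5, -1/5, -1/5], [-4/5, 1/5, -4/5], [1, -1, 2]].
det D = -2; the adjugate gives D⁻¹ = [[1, 1], [-1/2, -1]].
Q⁻¹L = [[1, 0], [10, 14], [-4, -4]].
W = (Q⁻¹L)D⁻¹ = [[1, 1], [3, -4], [-2, 0]].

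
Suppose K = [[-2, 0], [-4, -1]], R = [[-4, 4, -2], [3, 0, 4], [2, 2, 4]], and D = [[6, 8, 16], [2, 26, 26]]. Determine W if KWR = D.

W = [[-2, -5, 2], [-1, 4, -3]]

Left-multiply by K⁻¹ and right-multiply by R⁻¹: W = K⁻¹DR⁻¹.
det K = 2; the adjugate gives K⁻¹ = [[-1/2, 0], [2, -1]].
det R = 4; the adjugate gives R⁻¹ = [[-2, -5, 4], [-1, -3, 5/2], [3/2, 4, -3]].
K⁻¹D = [[-3, -4, -8], [10, -10, 6]].
W = (K⁻¹D)R⁻¹ = [[-2, -5, 2], [-1, 4, -3]].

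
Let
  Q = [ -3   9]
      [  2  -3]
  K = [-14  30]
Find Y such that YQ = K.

Right-multiplying both sides by Q⁻¹ gives Y = KQ⁻¹.
det Q = -9, so Q⁻¹ = [[1/3, 1], [2/9, 1/3]].
Y = KQ⁻¹ = [[-14, 30]] · [[1/3, 1], [2/9, 1/3]] = [[2, -4]].

Y = [[2, -4]]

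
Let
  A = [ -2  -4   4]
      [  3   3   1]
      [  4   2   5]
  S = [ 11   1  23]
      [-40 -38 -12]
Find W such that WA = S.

W = [[1, -1, 4], [5, -2, -6]]

A is on the right of W, so right-multiply by A⁻¹: W = SA⁻¹.
det A = -6, so A⁻¹ = [[-13/6, -14/3, 8/3], [11/6, 13/3, -7/3], [1, 2, -1]].
W = SA⁻¹ = [[11, 1, 23], [-40, -38, -12]] · [[-13/6, -14/3, 8/3], [11/6, 13/3, -7/3], [1, 2, -1]] = [[1, -1, 4], [5, -2, -6]].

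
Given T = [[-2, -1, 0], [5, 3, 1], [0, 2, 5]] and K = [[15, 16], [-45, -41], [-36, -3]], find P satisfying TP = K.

T is on the left of P, so left-multiply by T⁻¹: P = T⁻¹K.
det T = -1, so T⁻¹ = [[-13, -5, 1], [25, 10, -2], [-10, -4, 1]].
P = T⁻¹K = [[-13, -5, 1], [25, 10, -2], [-10, -4, 1]] · [[15, 16], [-45, -41], [-36, -3]] = [[-6, -6], [-3, -4], [-6, 1]].

P = [[-6, -6], [-3, -4], [-6, 1]]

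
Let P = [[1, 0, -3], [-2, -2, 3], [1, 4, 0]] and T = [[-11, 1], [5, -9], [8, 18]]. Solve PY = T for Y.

Y = [[4, -2], [1, 5], [5, -1]]

Left-multiplying both sides by P⁻¹ gives Y = P⁻¹T.
P has determinant 6; P⁻¹ = [[-2, -2, -1], [1/2, 1/2, 1/2], [-1, -2/3, -1/3]].
Y = P⁻¹T = [[-2, -2, -1], [1/2, 1/2, 1/2], [-1, -2/3, -1/3]] · [[-11, 1], [5, -9], [8, 18]] = [[4, -2], [1, 5], [5, -1]].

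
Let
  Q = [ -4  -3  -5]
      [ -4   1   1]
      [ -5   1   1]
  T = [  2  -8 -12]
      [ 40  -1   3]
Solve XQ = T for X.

Q is on the right of X, so right-multiply by Q⁻¹: X = TQ⁻¹.
det Q = -2; the adjugate gives Q⁻¹ = [[0, 1, -1], [1/2, 29/2, -12], [-1/2, -19/2, 8]].
X = TQ⁻¹ = [[2, -8, -12], [40, -1, 3]] · [[0, 1, -1], [1/2, 29/2, -12], [-1/2, -19/2, 8]] = [[2, 0, -2], [-2, -3, -4]].

X = [[2, 0, -2], [-2, -3, -4]]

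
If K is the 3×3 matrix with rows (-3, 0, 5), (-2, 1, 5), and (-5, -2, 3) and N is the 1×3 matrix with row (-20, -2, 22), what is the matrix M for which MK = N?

Since K sits to the right of M, M = NK⁻¹.
K has determinant 6; K⁻¹ = [[13/6, -5/3, -5/6], [-19/6, 8/3, 5/6], [3/2, -1, -1/2]].
M = NK⁻¹ = [[-20, -2, 22]] · [[13/6, -5/3, -5/6], [-19/6, 8/3, 5/6], [3/2, -1, -1/2]] = [[-4, 6, 4]].

M = [[-4, 6, 4]]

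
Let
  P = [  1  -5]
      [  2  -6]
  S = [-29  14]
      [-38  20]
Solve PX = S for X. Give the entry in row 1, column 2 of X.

4

Left-multiplying both sides by P⁻¹ gives X = P⁻¹S.
det P = 4, so P⁻¹ = [[-3/2, 5/4], [-1/2, 1/4]].
X = P⁻¹S = [[-3/2, 5/4], [-1/2, 1/4]] · [[-29, 14], [-38, 20]] = [[-4, 4], [5, -2]].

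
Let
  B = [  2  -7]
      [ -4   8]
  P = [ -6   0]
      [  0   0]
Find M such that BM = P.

M = [[4, 0], [2, 0]]

B is on the left of M, so left-multiply by B⁻¹: M = B⁻¹P.
det B = -12, so B⁻¹ = [[-2/3, -7/12], [-1/3, -1/6]].
M = B⁻¹P = [[-2/3, -7/12], [-1/3, -1/6]] · [[-6, 0], [0, 0]] = [[4, 0], [2, 0]].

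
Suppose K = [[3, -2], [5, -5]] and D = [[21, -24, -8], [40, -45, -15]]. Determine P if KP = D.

K is on the left of P, so left-multiply by K⁻¹: P = K⁻¹D.
K has determinant -5; K⁻¹ = [[1, -2/5], [1, -3/5]].
P = K⁻¹D = [[1, -2/5], [1, -3/5]] · [[21, -24, -8], [40, -45, -15]] = [[5, -6, -2], [-3, 3, 1]].

P = [[5, -6, -2], [-3, 3, 1]]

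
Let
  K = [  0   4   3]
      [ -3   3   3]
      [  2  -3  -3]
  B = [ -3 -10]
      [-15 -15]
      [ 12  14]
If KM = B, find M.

K is on the left of M, so left-multiply by K⁻¹: M = K⁻¹B.
K has determinant -3; K⁻¹ = [[0, -1, -1], [1, 2, 3], [-1, -8/3, -4]].
M = K⁻¹B = [[0, -1, -1], [1, 2, 3], [-1, -8/3, -4]] · [[-3, -10], [-15, -15], [12, 14]] = [[3, 1], [3, 2], [-5, -6]].

M = [[3, 1], [3, 2], [-5, -6]]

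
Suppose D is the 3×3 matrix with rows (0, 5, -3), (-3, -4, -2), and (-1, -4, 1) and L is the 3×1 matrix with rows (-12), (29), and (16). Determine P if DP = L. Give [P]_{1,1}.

-5

D is on the left of P, so left-multiply by D⁻¹: P = D⁻¹L.
det D = 1, so D⁻¹ = [[-12, 7, -22], [5, -3, 9], [8, -5, 15]].
P = D⁻¹L = [[-12, 7, -22], [5, -3, 9], [8, -5, 15]] · [[-12], [29], [16]] = [[-5], [-3], [-1]].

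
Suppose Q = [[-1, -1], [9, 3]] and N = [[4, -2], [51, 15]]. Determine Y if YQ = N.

Right-multiplying both sides by Q⁻¹ gives Y = NQ⁻¹.
det Q = 6, so Q⁻¹ = [[1/2, 1/6], [-3/2, -1/6]].
Y = NQ⁻¹ = [[4, -2], [51, 15]] · [[1/2, 1/6], [-3/2, -1/6]] = [[5, 1], [3, 6]].

Y = [[5, 1], [3, 6]]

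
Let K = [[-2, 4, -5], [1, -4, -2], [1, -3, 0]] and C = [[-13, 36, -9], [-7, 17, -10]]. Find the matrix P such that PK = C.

P = [[3, -3, -4], [2, 0, -3]]

Right-multiplying both sides by K⁻¹ gives P = CK⁻¹.
det K = -1, so K⁻¹ = [[6, -15, 28], [2, -5, 9], [-1, 2, -4]].
P = CK⁻¹ = [[-13, 36, -9], [-7, 17, -10]] · [[6, -15, 28], [2, -5, 9], [-1, 2, -4]] = [[3, -3, -4], [2, 0, -3]].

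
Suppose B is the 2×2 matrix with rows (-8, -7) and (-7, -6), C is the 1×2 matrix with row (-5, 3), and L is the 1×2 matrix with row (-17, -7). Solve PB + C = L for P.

P = [[-2, 4]]

PB = L − C = [[-12, -10]].
Right-multiplying both sides by B⁻¹ gives P = (L − C)B⁻¹.
B has determinant -1; B⁻¹ = [[6, -7], [-7, 8]].
P = (L − C)B⁻¹ = [[-2, 4]].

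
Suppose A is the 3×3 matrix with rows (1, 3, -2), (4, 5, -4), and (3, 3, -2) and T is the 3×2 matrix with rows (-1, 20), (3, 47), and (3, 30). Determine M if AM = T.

M = [[2, 5], [-1, 3], [0, -3]]

Since A multiplies M on the left, M = A⁻¹T.
det A = -4, so A⁻¹ = [[-1/2, 0, 1/2], [1, -1, 1], [3/4, -3/2, 7/4]].
M = A⁻¹T = [[-1/2, 0, 1/2], [1, -1, 1], [3/4, -3/2, 7/4]] · [[-1, 20], [3, 47], [3, 30]] = [[2, 5], [-1, 3], [0, -3]].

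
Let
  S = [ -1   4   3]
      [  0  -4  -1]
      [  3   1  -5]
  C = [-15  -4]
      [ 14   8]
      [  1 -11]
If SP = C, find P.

Since S multiplies P on the left, P = S⁻¹C.
det S = 3; the adjugate gives S⁻¹ = [[7, 23/3, 8/3], [-1, -4/3, -1/3], [4, 13/3, 4/3]].
P = S⁻¹C = [[7, 23/3, 8/3], [-1, -4/3, -1/3], [4, 13/3, 4/3]] · [[-15, -4], [14, 8], [1, -11]] = [[5, 4], [-4, -3], [2, 4]].

P = [[5, 4], [-4, -3], [2, 4]]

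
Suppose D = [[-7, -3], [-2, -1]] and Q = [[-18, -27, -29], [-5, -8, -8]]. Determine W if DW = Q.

D is on the left of W, so left-multiply by D⁻¹: W = D⁻¹Q.
det D = 1, so D⁻¹ = [[-1, 3], [2, -7]].
W = D⁻¹Q = [[-1, 3], [2, -7]] · [[-18, -27, -29], [-5, -8, -8]] = [[3, 3, 5], [-1, 2, -2]].

W = [[3, 3, 5], [-1, 2, -2]]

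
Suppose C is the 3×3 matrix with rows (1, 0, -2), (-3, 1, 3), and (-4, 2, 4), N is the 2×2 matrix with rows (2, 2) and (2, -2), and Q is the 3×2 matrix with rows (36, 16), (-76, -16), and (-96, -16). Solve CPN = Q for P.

Isolating P: multiply by C⁻¹ from the left and N⁻¹ from the right, so P = C⁻¹QN⁻¹.
det C = 2, so C⁻¹ = [[-1, -2, 1], [0, -2, 3/2], [-1, -1, 1/2]].
det N = -8, so N⁻¹ = [[1/4, 1/4], [1/4, -1/4]].
C⁻¹Q = [[20, 0], [8, 8], [-8, -8]].
P = (C⁻¹Q)N⁻¹ = [[5, 5], [4, 0], [-4, 0]].

P = [[5, 5], [4, 0], [-4, 0]]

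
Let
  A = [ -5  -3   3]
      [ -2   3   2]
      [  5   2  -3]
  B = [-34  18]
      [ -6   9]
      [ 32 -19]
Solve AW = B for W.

Since A multiplies W on the left, W = A⁻¹B.
A has determinant -4; A⁻¹ = [[13/4, 3/4, 15/4], [-1, 0, -1], [19/4, 5/4, 21/4]].
W = A⁻¹B = [[13/4, 3/4, 15/4], [-1, 0, -1], [19/4, 5/4, 21/4]] · [[-34, 18], [-6, 9], [32, -19]] = [[5, -6], [2, 1], [-1, -3]].

W = [[5, -6], [2, 1], [-1, -3]]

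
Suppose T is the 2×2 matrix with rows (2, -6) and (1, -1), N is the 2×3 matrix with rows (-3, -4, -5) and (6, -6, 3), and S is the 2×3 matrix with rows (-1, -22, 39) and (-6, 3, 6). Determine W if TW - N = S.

TW = S + N = [[-4, -26, 34], [0, -3, 9]].
Since T multiplies W on the left, W = T⁻¹(S + N).
det T = 4, so T⁻¹ = [[-1/4, 3/2], [-1/4, 1/2]].
W = T⁻¹(S + N) = [[1, 2, 5], [1, 5, -4]].

W = [[1, 2, 5], [1, 5, -4]]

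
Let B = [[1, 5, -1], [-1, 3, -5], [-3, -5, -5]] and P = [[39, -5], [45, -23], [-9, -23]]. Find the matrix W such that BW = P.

B is on the left of W, so left-multiply by B⁻¹: W = B⁻¹P.
det B = -4, so B⁻¹ = [[10, -15/2, 11/2], [-5/2, 2, -3/2], [-7/2, 5/2, -2]].
W = B⁻¹P = [[10, -15/2, 11/2], [-5/2, 2, -3/2], [-7/2, 5/2, -2]] · [[39, -5], [45, -23], [-9, -23]] = [[3, -4], [6, 1], [-6, 6]].

W = [[3, -4], [6, 1], [-6, 6]]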